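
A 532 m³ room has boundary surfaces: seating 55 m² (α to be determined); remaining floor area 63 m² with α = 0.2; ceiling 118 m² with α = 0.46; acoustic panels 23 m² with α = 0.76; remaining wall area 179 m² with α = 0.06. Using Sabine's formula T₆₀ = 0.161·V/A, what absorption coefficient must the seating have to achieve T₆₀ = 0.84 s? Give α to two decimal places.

A = 0.161·V/T₆₀ = 0.161·532/0.84 = 101.97 m² sabins.
Absorption from the other surfaces = 63·0.2 + 118·0.46 + 23·0.76 + 179·0.06 = 95.10 m², so the seating must supply 6.87 m² over 55 m².
α = 6.87/55 = 0.125.

0.12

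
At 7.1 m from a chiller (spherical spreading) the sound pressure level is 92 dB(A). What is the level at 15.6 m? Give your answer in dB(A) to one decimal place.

85.2 dB(A)

Spherical spreading from a point source gives a 20·log₁₀(r₂/r₁) drop.
L₂ = 92 − 20·log₁₀(15.6/7.1) = 92 − 6.837 = 85.16 dB(A).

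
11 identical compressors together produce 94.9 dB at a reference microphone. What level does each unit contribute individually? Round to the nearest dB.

84 dB

For N identical incoherent sources L_total = L₁ + 10·log₁₀ N, so L₁ = 94.9 − 10·log₁₀(11) = 94.9 − 10.414.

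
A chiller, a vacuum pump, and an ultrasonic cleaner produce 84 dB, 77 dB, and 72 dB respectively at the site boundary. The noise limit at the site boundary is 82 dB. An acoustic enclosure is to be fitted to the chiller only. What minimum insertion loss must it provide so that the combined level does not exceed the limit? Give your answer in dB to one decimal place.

Fixed contribution from the other sources: Σ 10^(L/10) = 10^(77/10) + 10^(72/10) = 6.597e+07 (78.19 dB).
To meet 82 dB overall, the treated chiller may contribute at most 10^(82/10) − 6.597e+07 = 9.252e+07, i.e. 79.66 dB.
So the chiller must be reduced from 84 to 79.66 dB: IL = 4.34 dB.

4.3 dB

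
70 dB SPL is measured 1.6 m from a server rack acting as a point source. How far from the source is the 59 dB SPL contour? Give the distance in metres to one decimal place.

For a point source L₁ − L₂ = 20·log₁₀(r₂/r₁), so r₂ = r₁·10^((L₁−L₂)/20).
r₂ = 1.6·10^((70−59)/20) = 1.6·10^(11.0/20) = 5.68 m.

5.7 m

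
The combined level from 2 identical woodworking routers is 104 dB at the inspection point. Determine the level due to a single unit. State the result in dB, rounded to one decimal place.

101.0 dB

Dividing the total intensity by 2 lowers the level by 10·log₁₀ 2 = 3.010 dB: L₁ = 104 − 3.010.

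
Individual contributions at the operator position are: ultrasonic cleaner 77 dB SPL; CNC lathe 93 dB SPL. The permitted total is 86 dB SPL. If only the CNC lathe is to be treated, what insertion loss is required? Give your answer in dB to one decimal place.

Everything except the CNC lathe sums to 10^(77/10) = 5.012e+07 in linear terms, 77.00 dB SPL.
To meet 86 dB SPL overall, the treated CNC lathe may contribute at most 10^(86/10) − 5.012e+07 = 3.480e+08, i.e. 85.42 dB SPL.
Required insertion loss = 93 − 85.42 = 7.58 dB.

7.6 dB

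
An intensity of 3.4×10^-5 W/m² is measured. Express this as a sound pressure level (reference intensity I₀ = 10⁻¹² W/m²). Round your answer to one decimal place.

75.3 dB

L = 10·log₁₀(I/I₀) = 10·log₁₀(3.4×10^-5/10⁻¹²) = 10·log₁₀(3.4×10^7).
L = 10·(0.5315 + 7) = 75.31 dB.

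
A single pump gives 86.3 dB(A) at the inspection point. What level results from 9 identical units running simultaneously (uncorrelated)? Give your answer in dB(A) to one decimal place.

95.8 dB(A)

L_total = L₁ + 10·log₁₀ N for N identical incoherent sources.
L_total = 86.3 + 10·log₁₀(9) = 86.3 + 9.542 = 95.84 dB(A).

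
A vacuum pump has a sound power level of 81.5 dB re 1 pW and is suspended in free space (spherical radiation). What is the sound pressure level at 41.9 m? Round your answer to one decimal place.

38.1 dB

L_p = L_w − 10·log₁₀(4π·r²) with r = 41.9 m.
4π·r² = 2.206e+04 m², 10·log₁₀ of that is 43.436 dB.
L_p = 81.5 − 43.436 = 38.06 dB.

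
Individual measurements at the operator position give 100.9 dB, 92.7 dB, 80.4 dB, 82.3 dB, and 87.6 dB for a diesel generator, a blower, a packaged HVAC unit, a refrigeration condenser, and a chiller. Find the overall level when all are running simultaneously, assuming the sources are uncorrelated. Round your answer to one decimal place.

101.8 dB

Incoherent sources combine by intensity addition: L_total = 10·log₁₀(Σ 10^(L_i/10)).
Σ 10^(L/10) = 10^(100.9/10) + 10^(92.7/10) + 10^(80.4/10) + 10^(82.3/10) + 10^(87.6/10) = 1.502e+10.
L_total = 10·log₁₀(1.502e+10) = 101.77 dB.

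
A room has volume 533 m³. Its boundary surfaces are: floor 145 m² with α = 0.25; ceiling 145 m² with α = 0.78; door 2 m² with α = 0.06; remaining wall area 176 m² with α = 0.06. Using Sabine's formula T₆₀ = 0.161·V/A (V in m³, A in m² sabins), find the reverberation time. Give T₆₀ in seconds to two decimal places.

Summing Sᵢαᵢ: 145·0.25 + 145·0.78 + 2·0.06 + 176·0.06 = 160.03 m².
T₆₀ = 0.161 × 533 / 160.03 = 0.536 s.

0.54 s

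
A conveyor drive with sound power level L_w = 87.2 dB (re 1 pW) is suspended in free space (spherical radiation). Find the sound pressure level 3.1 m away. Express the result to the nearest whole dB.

66 dB

The power spreads over a sphere of area 4π·r², so L_p = L_w − 10·log₁₀(4π·r²).
4π·r² = 120.8 m², 10·log₁₀ of that is 20.819 dB.
L_p = 87.2 − 20.819 = 66.38 dB.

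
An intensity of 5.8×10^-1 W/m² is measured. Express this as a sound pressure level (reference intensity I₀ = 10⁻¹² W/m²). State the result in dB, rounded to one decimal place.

117.6 dB

Dividing by I₀ shifts the exponent by 12: I/I₀ = 5.8×10^11.
L = 10·(0.7634 + 11) = 117.63 dB.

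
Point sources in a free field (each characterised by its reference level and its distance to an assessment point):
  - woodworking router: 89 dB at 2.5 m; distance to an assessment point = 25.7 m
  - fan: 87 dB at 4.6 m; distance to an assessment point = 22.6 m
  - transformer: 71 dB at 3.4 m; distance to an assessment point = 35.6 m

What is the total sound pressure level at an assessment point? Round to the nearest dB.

First find each source's level at the receiver (point-source: −20·log₁₀(r/r_ref)), then combine on an intensity basis.
woodworking router: 89 − 20·log₁₀(25.7/2.5) = 89 − 20.24 = 68.76 dB.
fan: 87 − 20·log₁₀(22.6/4.6) = 87 − 13.83 = 73.17 dB.
transformer: 71 − 20·log₁₀(35.6/3.4) = 71 − 20.40 = 50.60 dB.
Σ 10^(L/10) = 2.839e+07 → L_total = 10·log₁₀(2.839e+07) = 74.53 dB.

75 dB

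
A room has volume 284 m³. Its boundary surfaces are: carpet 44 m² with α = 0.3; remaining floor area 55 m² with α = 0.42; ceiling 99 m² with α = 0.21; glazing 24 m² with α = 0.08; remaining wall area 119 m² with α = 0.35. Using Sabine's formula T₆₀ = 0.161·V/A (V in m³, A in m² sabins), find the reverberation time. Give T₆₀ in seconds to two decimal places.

0.45 s

Summing Sᵢαᵢ: 44·0.3 + 55·0.42 + 99·0.21 + 24·0.08 + 119·0.35 = 100.66 m².
T₆₀ = 0.161 × 284 / 100.66 = 0.454 s.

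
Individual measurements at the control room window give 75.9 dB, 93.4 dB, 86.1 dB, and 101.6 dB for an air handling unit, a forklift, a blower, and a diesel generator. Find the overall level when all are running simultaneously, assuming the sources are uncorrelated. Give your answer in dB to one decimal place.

102.3 dB

Incoherent sources combine by intensity addition: L_total = 10·log₁₀(Σ 10^(L_i/10)).
Σ 10^(L/10) = 10^(75.9/10) + 10^(93.4/10) + 10^(86.1/10) + 10^(101.6/10) = 1.709e+10.
L_total = 10·log₁₀(1.709e+10) = 102.33 dB.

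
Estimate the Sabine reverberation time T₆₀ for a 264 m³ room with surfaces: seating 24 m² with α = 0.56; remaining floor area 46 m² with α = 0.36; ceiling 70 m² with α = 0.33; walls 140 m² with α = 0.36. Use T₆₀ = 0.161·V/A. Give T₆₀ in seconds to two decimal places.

Summing Sᵢαᵢ: 24·0.56 + 46·0.36 + 70·0.33 + 140·0.36 = 103.50 m².
T₆₀ = 0.161 × 264 / 103.50 = 0.411 s.

0.41 s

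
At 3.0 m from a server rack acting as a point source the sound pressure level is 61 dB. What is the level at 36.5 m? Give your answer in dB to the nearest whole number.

Point-source attenuation: ΔL = 20·log₁₀(r₂/r₁) = 20·log₁₀(36.5/3.0) = 21.703 dB.
L₂ = 61 − 20·log₁₀(36.5/3.0) = 61 − 21.703 = 39.30 dB.

39 dB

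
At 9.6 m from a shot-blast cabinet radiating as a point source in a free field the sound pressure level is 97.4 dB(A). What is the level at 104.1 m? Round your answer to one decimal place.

Spherical spreading from a point source gives a 20·log₁₀(r₂/r₁) drop.
L₂ = 97.4 − 20·log₁₀(104.1/9.6) = 97.4 − 20.704 = 76.70 dB(A).

76.7 dB(A)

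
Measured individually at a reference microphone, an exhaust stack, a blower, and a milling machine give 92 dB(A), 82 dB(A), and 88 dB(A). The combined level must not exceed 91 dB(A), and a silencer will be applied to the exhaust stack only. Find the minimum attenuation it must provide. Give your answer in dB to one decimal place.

The untreated sources together contribute 10^(82/10) + 10^(88/10) = 7.894e+08, i.e. 88.97 dB(A).
To meet 91 dB(A) overall, the treated exhaust stack may contribute at most 10^(91/10) − 7.894e+08 = 4.695e+08, i.e. 86.72 dB(A).
Required insertion loss = 92 − 86.72 = 5.28 dB.

5.3 dB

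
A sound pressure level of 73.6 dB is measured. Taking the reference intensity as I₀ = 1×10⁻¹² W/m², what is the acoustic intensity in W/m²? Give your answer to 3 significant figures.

2.29e-05 W/m²

I = I₀·10^(L/10) = 10⁻¹² × 10^(73.6/10) = 10^(-4.640).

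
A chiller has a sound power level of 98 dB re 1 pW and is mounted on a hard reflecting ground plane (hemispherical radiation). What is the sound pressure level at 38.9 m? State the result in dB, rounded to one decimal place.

58.2 dB

The power spreads over a hemisphere of area 2π·r², so L_p = L_w − 10·log₁₀(2π·r²).
2π·r² = 9508 m², 10·log₁₀ of that is 39.781 dB.
L_p = 98 − 39.781 = 58.22 dB.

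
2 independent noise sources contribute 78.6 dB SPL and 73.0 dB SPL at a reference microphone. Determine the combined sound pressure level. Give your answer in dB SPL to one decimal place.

79.7 dB SPL

Incoherent sources combine by intensity addition: L_total = 10·log₁₀(Σ 10^(L_i/10)).
Σ 10^(L/10) = 10^(78.6/10) + 10^(73.0/10) = 9.240e+07.
L_total = 10·log₁₀(9.240e+07) = 79.66 dB SPL.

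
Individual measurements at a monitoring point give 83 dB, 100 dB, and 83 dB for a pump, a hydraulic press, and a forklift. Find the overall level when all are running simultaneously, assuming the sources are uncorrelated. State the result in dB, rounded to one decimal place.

100.2 dB

For uncorrelated sources the intensities add, so convert each level to linear form, sum, and take 10·log₁₀ of the total.
Σ 10^(L/10) = 10^(83/10) + 10^(100/10) + 10^(83/10) = 1.040e+10.
L_total = 10·log₁₀(1.040e+10) = 100.17 dB.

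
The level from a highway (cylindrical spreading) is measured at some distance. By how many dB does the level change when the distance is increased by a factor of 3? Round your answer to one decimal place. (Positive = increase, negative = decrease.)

-4.8 dB

With cylindrical spreading the level changes by −10·log₁₀(r₂/r₁).
ΔL = −10·log₁₀(3) = -4.77 dB.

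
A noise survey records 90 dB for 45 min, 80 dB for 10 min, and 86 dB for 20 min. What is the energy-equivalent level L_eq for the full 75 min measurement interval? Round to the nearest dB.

89 dB

The energy average is taken in the linear domain: L_eq = 10·log₁₀[(Σ tᵢ·10^(Lᵢ/10))/T], T = 75 min.
Σ tᵢ·10^(Lᵢ/10) = 45·10^(90/10) + 10·10^(80/10) + 20·10^(86/10) = 5.396e+10.
L_eq = 10·log₁₀(5.396e+10/75) = 88.57 dB.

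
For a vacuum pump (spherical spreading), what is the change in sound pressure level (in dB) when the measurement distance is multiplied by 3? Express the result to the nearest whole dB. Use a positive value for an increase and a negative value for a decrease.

Point-source spreading: ΔL = −20·log₁₀(r₂/r₁).
ΔL = −20·log₁₀(3) = -9.54 dB.

-10 dB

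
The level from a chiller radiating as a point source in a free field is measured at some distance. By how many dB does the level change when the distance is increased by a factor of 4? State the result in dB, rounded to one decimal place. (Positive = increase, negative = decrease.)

Point-source spreading: ΔL = −20·log₁₀(r₂/r₁).
ΔL = −20·log₁₀(4) = -12.04 dB.

-12.0 dB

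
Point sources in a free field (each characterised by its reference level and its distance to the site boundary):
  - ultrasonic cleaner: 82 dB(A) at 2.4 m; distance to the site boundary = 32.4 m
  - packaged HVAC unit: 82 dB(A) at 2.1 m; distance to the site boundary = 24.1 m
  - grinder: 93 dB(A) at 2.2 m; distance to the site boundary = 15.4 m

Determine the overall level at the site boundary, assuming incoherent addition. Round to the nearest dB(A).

76 dB(A)

Propagate each source to the receiver with L = L_ref − 20·log₁₀(r/r_ref), then add intensities.
ultrasonic cleaner: 82 − 20·log₁₀(32.4/2.4) = 82 − 22.61 = 59.39 dB(A).
packaged HVAC unit: 82 − 20·log₁₀(24.1/2.1) = 82 − 21.20 = 60.80 dB(A).
grinder: 93 − 20·log₁₀(15.4/2.2) = 93 − 16.90 = 76.10 dB(A).
Σ 10^(L/10) = 4.279e+07 → L_total = 10·log₁₀(4.279e+07) = 76.31 dB(A).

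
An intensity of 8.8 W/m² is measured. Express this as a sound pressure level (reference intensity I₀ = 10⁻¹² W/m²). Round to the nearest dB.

129 dB

Dividing by I₀ shifts the exponent by 12: I/I₀ = 8.8×10^12.
L = 10·(0.9445 + 12) = 129.44 dB.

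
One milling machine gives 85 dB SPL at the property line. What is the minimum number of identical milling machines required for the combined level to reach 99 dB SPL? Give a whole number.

The shortfall is 99 − 85 = 14.0 dB, and N units add 10·log₁₀ N, so need 10·log₁₀ N ≥ 14.0.
N ≥ 10^(14.0/10) = 25.119, so N = 26.

26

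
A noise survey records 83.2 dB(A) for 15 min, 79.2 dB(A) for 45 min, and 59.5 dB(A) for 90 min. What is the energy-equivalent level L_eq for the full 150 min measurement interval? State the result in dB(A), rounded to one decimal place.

76.7 dB(A)

Weight each interval's intensity by its duration and average over T = 150 min:
Σ tᵢ·10^(Lᵢ/10) = 15·10^(83.2/10) + 45·10^(79.2/10) + 90·10^(59.5/10) = 6.957e+09.
L_eq = 10·log₁₀(6.957e+09/150) = 76.66 dB(A).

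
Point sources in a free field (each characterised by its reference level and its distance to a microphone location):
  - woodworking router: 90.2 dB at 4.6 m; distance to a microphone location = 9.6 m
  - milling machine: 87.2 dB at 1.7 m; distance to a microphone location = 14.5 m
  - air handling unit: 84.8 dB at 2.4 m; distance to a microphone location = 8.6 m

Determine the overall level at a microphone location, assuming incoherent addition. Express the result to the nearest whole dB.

84 dB

Propagate each source to the receiver with L = L_ref − 20·log₁₀(r/r_ref), then add intensities.
woodworking router: 90.2 − 20·log₁₀(9.6/4.6) = 90.2 − 6.39 = 83.81 dB.
milling machine: 87.2 − 20·log₁₀(14.5/1.7) = 87.2 − 18.62 = 68.58 dB.
air handling unit: 84.8 − 20·log₁₀(8.6/2.4) = 84.8 − 11.09 = 73.71 dB.
Σ 10^(L/10) = 2.712e+08 → L_total = 10·log₁₀(2.712e+08) = 84.33 dB.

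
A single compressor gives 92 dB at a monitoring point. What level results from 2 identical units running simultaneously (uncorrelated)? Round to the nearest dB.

L_total = L₁ + 10·log₁₀ N for N identical incoherent sources.
L_total = 92 + 10·log₁₀(2) = 92 + 3.010 = 95.01 dB.

95 dB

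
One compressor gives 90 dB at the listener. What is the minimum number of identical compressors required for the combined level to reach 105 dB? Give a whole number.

N identical sources give L₁ + 10·log₁₀ N, so require 10·log₁₀ N ≥ 105 − 90 = 15.0 dB.
N ≥ 10^(15.0/10) = 31.623, so N = 32.

32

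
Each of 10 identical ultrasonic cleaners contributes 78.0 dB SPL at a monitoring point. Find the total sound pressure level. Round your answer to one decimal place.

88.0 dB SPL

L_total = L₁ + 10·log₁₀ N for N identical incoherent sources.
L_total = 78.0 + 10·log₁₀(10) = 78.0 + 10.000 = 88.00 dB SPL.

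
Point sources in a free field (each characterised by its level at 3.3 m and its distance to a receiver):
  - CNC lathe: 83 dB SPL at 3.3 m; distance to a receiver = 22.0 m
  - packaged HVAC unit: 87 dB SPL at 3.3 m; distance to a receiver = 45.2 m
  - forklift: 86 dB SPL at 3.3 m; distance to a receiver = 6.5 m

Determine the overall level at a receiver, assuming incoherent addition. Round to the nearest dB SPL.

80 dB SPL

Propagate each source to the receiver with L = L_ref − 20·log₁₀(r/r_ref), then add intensities.
CNC lathe: 83 − 20·log₁₀(22.0/3.3) = 83 − 16.48 = 66.52 dB SPL.
packaged HVAC unit: 87 − 20·log₁₀(45.2/3.3) = 87 − 22.73 = 64.27 dB SPL.
forklift: 86 − 20·log₁₀(6.5/3.3) = 86 − 5.89 = 80.11 dB SPL.
Σ 10^(L/10) = 1.098e+08 → L_total = 10·log₁₀(1.098e+08) = 80.40 dB SPL.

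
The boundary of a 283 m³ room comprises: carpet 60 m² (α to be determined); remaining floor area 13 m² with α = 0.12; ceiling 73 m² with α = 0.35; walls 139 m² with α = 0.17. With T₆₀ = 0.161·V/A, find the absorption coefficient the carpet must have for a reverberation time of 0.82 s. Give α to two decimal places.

Required total absorption A = 0.161·283/0.82 = 55.56 m².
Absorption from the other surfaces = 13·0.12 + 73·0.35 + 139·0.17 = 50.74 m², so the carpet must supply 4.82 m² over 60 m².
α = 4.82/60 = 0.080.

0.08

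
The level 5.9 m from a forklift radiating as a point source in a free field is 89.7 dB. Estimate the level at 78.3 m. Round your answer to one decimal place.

Spherical spreading from a point source gives a 20·log₁₀(r₂/r₁) drop.
L₂ = 89.7 − 20·log₁₀(78.3/5.9) = 89.7 − 22.458 = 67.24 dB.

67.2 dB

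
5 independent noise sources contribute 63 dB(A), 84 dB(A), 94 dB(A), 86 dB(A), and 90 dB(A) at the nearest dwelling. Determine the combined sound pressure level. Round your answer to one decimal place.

96.2 dB(A)

Incoherent sources combine by intensity addition: L_total = 10·log₁₀(Σ 10^(L_i/10)).
Σ 10^(L/10) = 10^(63/10) + 10^(84/10) + 10^(94/10) + 10^(86/10) + 10^(90/10) = 4.163e+09.
L_total = 10·log₁₀(4.163e+09) = 96.19 dB(A).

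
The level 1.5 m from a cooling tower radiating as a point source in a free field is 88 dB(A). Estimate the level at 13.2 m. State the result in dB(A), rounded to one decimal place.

69.1 dB(A)

Point-source attenuation: ΔL = 20·log₁₀(r₂/r₁) = 20·log₁₀(13.2/1.5) = 18.890 dB.
L₂ = 88 − 20·log₁₀(13.2/1.5) = 88 − 18.890 = 69.11 dB(A).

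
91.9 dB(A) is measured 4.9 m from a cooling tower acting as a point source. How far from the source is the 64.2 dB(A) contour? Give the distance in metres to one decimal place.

For a point source L₁ − L₂ = 20·log₁₀(r₂/r₁), so r₂ = r₁·10^((L₁−L₂)/20).
r₂ = 4.9·10^((91.9−64.2)/20) = 4.9·10^(27.7/20) = 118.90 m.

118.9 m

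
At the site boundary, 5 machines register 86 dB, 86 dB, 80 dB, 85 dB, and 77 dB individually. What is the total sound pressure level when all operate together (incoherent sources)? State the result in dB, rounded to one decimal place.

91.0 dB

For uncorrelated sources the intensities add, so convert each level to linear form, sum, and take 10·log₁₀ of the total.
Σ 10^(L/10) = 10^(86/10) + 10^(86/10) + 10^(80/10) + 10^(85/10) + 10^(77/10) = 1.263e+09.
L_total = 10·log₁₀(1.263e+09) = 91.01 dB.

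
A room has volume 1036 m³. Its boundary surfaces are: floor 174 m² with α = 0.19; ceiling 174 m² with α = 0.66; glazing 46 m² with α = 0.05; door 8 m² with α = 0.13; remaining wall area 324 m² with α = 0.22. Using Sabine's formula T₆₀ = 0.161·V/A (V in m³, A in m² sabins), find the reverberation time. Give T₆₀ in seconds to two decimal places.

0.75 s

A = Σ Sᵢαᵢ = 174·0.19 + 174·0.66 + 46·0.05 + 8·0.13 + 324·0.22 = 222.52 m².
T₆₀ = 0.161 × 1036 / 222.52 = 0.750 s.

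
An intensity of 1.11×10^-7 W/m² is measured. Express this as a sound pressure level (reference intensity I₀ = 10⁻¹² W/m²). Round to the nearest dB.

L = 10·log₁₀(I/I₀) = 10·log₁₀(1.11×10^-7/10⁻¹²) = 10·log₁₀(1.11×10^5).
L = 10·(0.0453 + 5) = 50.45 dB.

50 dB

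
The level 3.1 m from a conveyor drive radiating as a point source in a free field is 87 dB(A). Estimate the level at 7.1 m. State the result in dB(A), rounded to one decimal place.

Spherical spreading from a point source gives a 20·log₁₀(r₂/r₁) drop.
L₂ = 87 − 20·log₁₀(7.1/3.1) = 87 − 7.198 = 79.80 dB(A).

79.8 dB(A)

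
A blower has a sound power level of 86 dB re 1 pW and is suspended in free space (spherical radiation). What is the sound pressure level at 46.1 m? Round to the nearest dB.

42 dB

Free-field spherical radiation: L_p = L_w − 10·log₁₀(4π·r²), r = 46.1 m.
4π·r² = 2.671e+04 m², 10·log₁₀ of that is 44.266 dB.
L_p = 86 − 44.266 = 41.73 dB.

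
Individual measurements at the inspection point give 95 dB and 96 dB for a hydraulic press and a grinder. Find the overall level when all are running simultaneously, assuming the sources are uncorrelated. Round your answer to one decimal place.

98.5 dB

Incoherent sources combine by intensity addition: L_total = 10·log₁₀(Σ 10^(L_i/10)).
Σ 10^(L/10) = 10^(95/10) + 10^(96/10) = 7.143e+09.
L_total = 10·log₁₀(7.143e+09) = 98.54 dB.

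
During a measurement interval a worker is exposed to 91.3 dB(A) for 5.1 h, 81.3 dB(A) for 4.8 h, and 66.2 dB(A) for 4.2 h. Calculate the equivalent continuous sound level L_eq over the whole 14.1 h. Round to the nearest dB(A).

87 dB(A)

L_eq = 10·log₁₀[(1/T)·Σ tᵢ·10^(Lᵢ/10)] with T = 14.1 h.
Σ tᵢ·10^(Lᵢ/10) = 5.1·10^(91.3/10) + 4.8·10^(81.3/10) + 4.2·10^(66.2/10) = 7.545e+09.
L_eq = 10·log₁₀(7.545e+09/14.1) = 87.28 dB(A).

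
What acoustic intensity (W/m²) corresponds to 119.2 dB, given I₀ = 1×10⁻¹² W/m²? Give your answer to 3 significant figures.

0.832 W/m²

I = I₀·10^(L/10) = 10⁻¹² × 10^(119.2/10) = 10^(-0.080).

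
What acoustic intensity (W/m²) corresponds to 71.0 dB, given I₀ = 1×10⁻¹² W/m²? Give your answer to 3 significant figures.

1.26e-05 W/m²

I = I₀·10^(L/10) = 10⁻¹² × 10^(71.0/10) = 10^(-4.900).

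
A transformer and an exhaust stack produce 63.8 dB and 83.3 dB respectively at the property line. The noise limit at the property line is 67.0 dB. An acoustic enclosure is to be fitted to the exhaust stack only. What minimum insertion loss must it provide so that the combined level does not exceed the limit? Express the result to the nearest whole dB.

The untreated sources together contribute 10^(63.8/10) = 2.399e+06, i.e. 63.80 dB.
To meet 67.0 dB overall, the treated exhaust stack may contribute at most 10^(67.0/10) − 2.399e+06 = 2.613e+06, i.e. 64.17 dB.
So the exhaust stack must be reduced from 83.3 to 64.17 dB: IL = 19.13 dB.

19 dB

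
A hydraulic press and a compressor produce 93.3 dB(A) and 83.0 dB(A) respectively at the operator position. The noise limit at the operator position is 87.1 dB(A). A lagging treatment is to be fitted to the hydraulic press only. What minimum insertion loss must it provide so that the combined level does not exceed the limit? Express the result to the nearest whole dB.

Everything except the hydraulic press sums to 10^(83.0/10) = 1.995e+08 in linear terms, 83.00 dB(A).
To meet 87.1 dB(A) overall, the treated hydraulic press may contribute at most 10^(87.1/10) − 1.995e+08 = 3.133e+08, i.e. 84.96 dB(A).
Required insertion loss = 93.3 − 84.96 = 8.34 dB.

8 dB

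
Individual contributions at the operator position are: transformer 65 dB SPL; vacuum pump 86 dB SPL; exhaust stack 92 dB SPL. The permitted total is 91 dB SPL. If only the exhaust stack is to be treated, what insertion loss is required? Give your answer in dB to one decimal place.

2.7 dB

The untreated sources together contribute 10^(65/10) + 10^(86/10) = 4.013e+08, i.e. 86.03 dB SPL.
The limit corresponds to 10^(91/10) = 1.259e+09; subtracting the fixed part leaves 8.577e+08 for the exhaust stack, i.e. 89.33 dB SPL.
So the exhaust stack must be reduced from 92 to 89.33 dB SPL: IL = 2.67 dB.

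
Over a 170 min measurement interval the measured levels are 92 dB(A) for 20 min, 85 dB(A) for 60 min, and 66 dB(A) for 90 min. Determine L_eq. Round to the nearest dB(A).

L_eq = 10·log₁₀[(1/T)·Σ tᵢ·10^(Lᵢ/10)] with T = 170 min.
Σ tᵢ·10^(Lᵢ/10) = 20·10^(92/10) + 60·10^(85/10) + 90·10^(66/10) = 5.103e+10.
L_eq = 10·log₁₀(5.103e+10/170) = 84.77 dB(A).

85 dB(A)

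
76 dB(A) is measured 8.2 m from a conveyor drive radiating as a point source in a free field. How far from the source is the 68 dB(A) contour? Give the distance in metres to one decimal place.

For a point source L₁ − L₂ = 20·log₁₀(r₂/r₁), so r₂ = r₁·10^((L₁−L₂)/20).
r₂ = 8.2·10^((76−68)/20) = 8.2·10^(8.0/20) = 20.60 m.

20.6 m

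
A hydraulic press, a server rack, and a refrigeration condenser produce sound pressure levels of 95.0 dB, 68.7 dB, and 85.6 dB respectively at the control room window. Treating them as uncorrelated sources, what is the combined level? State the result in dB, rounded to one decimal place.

For uncorrelated sources the intensities add, so convert each level to linear form, sum, and take 10·log₁₀ of the total.
Σ 10^(L/10) = 10^(95.0/10) + 10^(68.7/10) + 10^(85.6/10) = 3.533e+09.
L_total = 10·log₁₀(3.533e+09) = 95.48 dB.

95.5 dB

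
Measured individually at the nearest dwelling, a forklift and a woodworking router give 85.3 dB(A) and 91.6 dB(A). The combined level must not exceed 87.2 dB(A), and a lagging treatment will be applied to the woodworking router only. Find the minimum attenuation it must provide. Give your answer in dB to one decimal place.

8.9 dB

The untreated sources together contribute 10^(85.3/10) = 3.388e+08, i.e. 85.30 dB(A).
To meet 87.2 dB(A) overall, the treated woodworking router may contribute at most 10^(87.2/10) − 3.388e+08 = 1.860e+08, i.e. 82.69 dB(A).
So the woodworking router must be reduced from 91.6 to 82.69 dB(A): IL = 8.91 dB.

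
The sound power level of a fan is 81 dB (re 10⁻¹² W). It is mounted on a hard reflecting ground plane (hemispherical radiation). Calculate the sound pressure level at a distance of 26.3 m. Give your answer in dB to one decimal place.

44.6 dB

The power spreads over a hemisphere of area 2π·r², so L_p = L_w − 10·log₁₀(2π·r²).
2π·r² = 4346 m², 10·log₁₀ of that is 36.381 dB.
L_p = 81 − 36.381 = 44.62 dB.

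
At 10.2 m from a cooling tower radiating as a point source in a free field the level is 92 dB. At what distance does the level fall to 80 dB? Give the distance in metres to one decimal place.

Point-source spreading drops the level by 20·log₁₀(r₂/r₁); inverting, r₂/r₁ = 10^(ΔL/20).
r₂ = 10.2·10^((92−80)/20) = 10.2·10^(12.0/20) = 40.61 m.

40.6 m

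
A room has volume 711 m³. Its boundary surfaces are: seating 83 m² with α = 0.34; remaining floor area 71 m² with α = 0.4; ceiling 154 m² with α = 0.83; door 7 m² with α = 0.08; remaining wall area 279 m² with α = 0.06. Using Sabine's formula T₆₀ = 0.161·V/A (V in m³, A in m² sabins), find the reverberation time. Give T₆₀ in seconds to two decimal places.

Summing Sᵢαᵢ: 83·0.34 + 71·0.4 + 154·0.83 + 7·0.08 + 279·0.06 = 201.74 m².
T₆₀ = 0.161 × 711 / 201.74 = 0.567 s.

0.57 s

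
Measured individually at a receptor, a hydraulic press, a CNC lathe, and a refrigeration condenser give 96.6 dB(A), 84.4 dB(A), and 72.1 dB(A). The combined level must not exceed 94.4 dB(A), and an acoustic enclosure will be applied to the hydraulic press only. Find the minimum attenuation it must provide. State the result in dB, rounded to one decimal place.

Everything except the hydraulic press sums to 10^(84.4/10) + 10^(72.1/10) = 2.916e+08 in linear terms, 84.65 dB(A).
The limit corresponds to 10^(94.4/10) = 2.754e+09; subtracting the fixed part leaves 2.463e+09 for the hydraulic press, i.e. 93.91 dB(A).
So the hydraulic press must be reduced from 96.6 to 93.91 dB(A): IL = 2.69 dB.

2.7 dB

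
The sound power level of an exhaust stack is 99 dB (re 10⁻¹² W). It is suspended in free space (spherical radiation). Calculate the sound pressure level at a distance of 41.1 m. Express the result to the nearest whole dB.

56 dB

The power spreads over a sphere of area 4π·r², so L_p = L_w − 10·log₁₀(4π·r²).
4π·r² = 2.123e+04 m², 10·log₁₀ of that is 43.269 dB.
L_p = 99 − 43.269 = 55.73 dB.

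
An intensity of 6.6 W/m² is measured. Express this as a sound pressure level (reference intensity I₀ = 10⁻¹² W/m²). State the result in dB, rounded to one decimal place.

128.2 dB

L = 10·log₁₀(I/I₀) = 10·log₁₀(6.6/10⁻¹²) = 10·log₁₀(6.6×10^12).
L = 10·(0.8195 + 12) = 128.20 dB.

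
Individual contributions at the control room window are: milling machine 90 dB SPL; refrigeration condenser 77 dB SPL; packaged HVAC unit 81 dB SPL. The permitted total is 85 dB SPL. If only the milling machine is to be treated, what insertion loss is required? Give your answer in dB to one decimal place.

Everything except the milling machine sums to 10^(77/10) + 10^(81/10) = 1.760e+08 in linear terms, 82.46 dB SPL.
The limit corresponds to 10^(85/10) = 3.162e+08; subtracting the fixed part leaves 1.402e+08 for the milling machine, i.e. 81.47 dB SPL.
So the milling machine must be reduced from 90 to 81.47 dB SPL: IL = 8.53 dB.

8.5 dB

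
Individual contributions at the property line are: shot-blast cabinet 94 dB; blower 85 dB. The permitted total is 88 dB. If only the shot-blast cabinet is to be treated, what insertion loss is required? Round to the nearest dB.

9 dB

Fixed contribution from the other source: Σ 10^(L/10) = 10^(85/10) = 3.162e+08 (85.00 dB).
To meet 88 dB overall, the treated shot-blast cabinet may contribute at most 10^(88/10) − 3.162e+08 = 3.147e+08, i.e. 84.98 dB.
So the shot-blast cabinet must be reduced from 94 to 84.98 dB: IL = 9.02 dB.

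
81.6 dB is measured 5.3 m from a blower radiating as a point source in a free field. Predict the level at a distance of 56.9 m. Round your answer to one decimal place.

Point-source attenuation: ΔL = 20·log₁₀(r₂/r₁) = 20·log₁₀(56.9/5.3) = 20.617 dB.
L₂ = 81.6 − 20·log₁₀(56.9/5.3) = 81.6 − 20.617 = 60.98 dB.

61.0 dB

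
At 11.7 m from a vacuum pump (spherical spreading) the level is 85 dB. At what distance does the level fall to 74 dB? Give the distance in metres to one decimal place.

41.5 m

Point-source spreading drops the level by 20·log₁₀(r₂/r₁); inverting, r₂/r₁ = 10^(ΔL/20).
r₂ = 11.7·10^((85−74)/20) = 11.7·10^(11.0/20) = 41.51 m.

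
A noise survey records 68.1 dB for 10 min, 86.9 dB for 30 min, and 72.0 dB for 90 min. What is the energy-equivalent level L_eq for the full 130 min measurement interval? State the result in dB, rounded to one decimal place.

L_eq = 10·log₁₀[(1/T)·Σ tᵢ·10^(Lᵢ/10)] with T = 130 min.
Σ tᵢ·10^(Lᵢ/10) = 10·10^(68.1/10) + 30·10^(86.9/10) + 90·10^(72.0/10) = 1.618e+10.
L_eq = 10·log₁₀(1.618e+10/130) = 80.95 dB.

81.0 dB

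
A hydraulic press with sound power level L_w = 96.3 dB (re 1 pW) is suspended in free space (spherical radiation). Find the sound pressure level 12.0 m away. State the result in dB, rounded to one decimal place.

63.7 dB

L_p = L_w − 10·log₁₀(4π·r²) with r = 12.0 m.
4π·r² = 1810 m², 10·log₁₀ of that is 32.576 dB.
L_p = 96.3 − 32.576 = 63.72 dB.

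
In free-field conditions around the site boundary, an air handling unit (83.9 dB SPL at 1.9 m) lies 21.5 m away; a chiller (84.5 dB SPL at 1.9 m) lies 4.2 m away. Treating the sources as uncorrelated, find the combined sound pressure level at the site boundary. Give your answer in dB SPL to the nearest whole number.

Apply inverse-square spreading to bring every level to the receiver, then sum 10^(L/10).
air handling unit: 83.9 − 20·log₁₀(21.5/1.9) = 83.9 − 21.07 = 62.83 dB SPL.
chiller: 84.5 − 20·log₁₀(4.2/1.9) = 84.5 − 6.89 = 77.61 dB SPL.
Σ 10^(L/10) = 5.959e+07 → L_total = 10·log₁₀(5.959e+07) = 77.75 dB SPL.

78 dB SPL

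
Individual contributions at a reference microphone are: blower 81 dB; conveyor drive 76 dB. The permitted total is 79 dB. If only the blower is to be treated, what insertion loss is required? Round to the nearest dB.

Everything except the blower sums to 10^(76/10) = 3.981e+07 in linear terms, 76.00 dB.
To meet 79 dB overall, the treated blower may contribute at most 10^(79/10) − 3.981e+07 = 3.962e+07, i.e. 75.98 dB.
So the blower must be reduced from 81 to 75.98 dB: IL = 5.02 dB.

5 dB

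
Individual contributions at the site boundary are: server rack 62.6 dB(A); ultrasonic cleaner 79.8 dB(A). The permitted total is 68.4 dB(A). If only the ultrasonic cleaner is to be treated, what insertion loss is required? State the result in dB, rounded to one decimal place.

The untreated sources together contribute 10^(62.6/10) = 1.820e+06, i.e. 62.60 dB(A).
To meet 68.4 dB(A) overall, the treated ultrasonic cleaner may contribute at most 10^(68.4/10) − 1.820e+06 = 5.099e+06, i.e. 67.07 dB(A).
Required insertion loss = 79.8 − 67.07 = 12.73 dB.

12.7 dB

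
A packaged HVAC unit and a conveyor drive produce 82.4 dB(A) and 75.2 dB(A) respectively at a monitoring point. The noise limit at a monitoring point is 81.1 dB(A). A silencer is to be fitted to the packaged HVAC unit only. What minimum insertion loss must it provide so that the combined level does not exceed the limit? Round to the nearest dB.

Fixed contribution from the other source: Σ 10^(L/10) = 10^(75.2/10) = 3.311e+07 (75.20 dB(A)).
The limit corresponds to 10^(81.1/10) = 1.288e+08; subtracting the fixed part leaves 9.571e+07 for the packaged HVAC unit, i.e. 79.81 dB(A).
Required insertion loss = 82.4 − 79.81 = 2.59 dB.

3 dB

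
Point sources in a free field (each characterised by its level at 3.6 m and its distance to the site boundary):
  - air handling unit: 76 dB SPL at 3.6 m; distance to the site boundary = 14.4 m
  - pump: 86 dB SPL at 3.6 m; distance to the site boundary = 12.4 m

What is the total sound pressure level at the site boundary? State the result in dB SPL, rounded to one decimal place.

Propagate each source to the receiver with L = L_ref − 20·log₁₀(r/r_ref), then add intensities.
air handling unit: 76 − 20·log₁₀(14.4/3.6) = 76 − 12.04 = 63.96 dB SPL.
pump: 86 − 20·log₁₀(12.4/3.6) = 86 − 10.74 = 75.26 dB SPL.
Σ 10^(L/10) = 3.604e+07 → L_total = 10·log₁₀(3.604e+07) = 75.57 dB SPL.

75.6 dB SPL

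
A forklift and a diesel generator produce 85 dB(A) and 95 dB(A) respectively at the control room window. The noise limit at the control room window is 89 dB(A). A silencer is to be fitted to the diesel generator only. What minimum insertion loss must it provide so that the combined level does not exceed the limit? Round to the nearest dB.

8 dB

The untreated sources together contribute 10^(85/10) = 3.162e+08, i.e. 85.00 dB(A).
To meet 89 dB(A) overall, the treated diesel generator may contribute at most 10^(89/10) − 3.162e+08 = 4.781e+08, i.e. 86.80 dB(A).
So the diesel generator must be reduced from 95 to 86.80 dB(A): IL = 8.20 dB.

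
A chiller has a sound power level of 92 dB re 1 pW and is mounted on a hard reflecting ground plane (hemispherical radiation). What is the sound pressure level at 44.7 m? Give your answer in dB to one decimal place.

The power spreads over a hemisphere of area 2π·r², so L_p = L_w − 10·log₁₀(2π·r²).
2π·r² = 1.255e+04 m², 10·log₁₀ of that is 40.988 dB.
L_p = 92 − 40.988 = 51.01 dB.

51.0 dB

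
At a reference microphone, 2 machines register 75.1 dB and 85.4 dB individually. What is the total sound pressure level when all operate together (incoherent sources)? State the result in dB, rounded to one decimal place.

85.8 dB

Incoherent sources combine by intensity addition: L_total = 10·log₁₀(Σ 10^(L_i/10)).
Σ 10^(L/10) = 10^(75.1/10) + 10^(85.4/10) = 3.791e+08.
L_total = 10·log₁₀(3.791e+08) = 85.79 dB.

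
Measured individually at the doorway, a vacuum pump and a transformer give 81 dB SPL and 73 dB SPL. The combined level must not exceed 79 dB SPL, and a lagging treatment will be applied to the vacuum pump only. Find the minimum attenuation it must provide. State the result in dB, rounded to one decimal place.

Fixed contribution from the other source: Σ 10^(L/10) = 10^(73/10) = 1.995e+07 (73.00 dB SPL).
The limit corresponds to 10^(79/10) = 7.943e+07; subtracting the fixed part leaves 5.948e+07 for the vacuum pump, i.e. 77.74 dB SPL.
Required insertion loss = 81 − 77.74 = 3.26 dB.

3.3 dB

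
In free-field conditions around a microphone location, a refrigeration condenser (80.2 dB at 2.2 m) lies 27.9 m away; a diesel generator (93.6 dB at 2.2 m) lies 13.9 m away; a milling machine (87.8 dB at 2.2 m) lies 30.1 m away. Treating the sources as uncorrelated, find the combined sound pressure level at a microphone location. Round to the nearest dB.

78 dB

Propagate each source to the receiver with L = L_ref − 20·log₁₀(r/r_ref), then add intensities.
refrigeration condenser: 80.2 − 20·log₁₀(27.9/2.2) = 80.2 − 22.06 = 58.14 dB.
diesel generator: 93.6 − 20·log₁₀(13.9/2.2) = 93.6 − 16.01 = 77.59 dB.
milling machine: 87.8 − 20·log₁₀(30.1/2.2) = 87.8 − 22.72 = 65.08 dB.
Σ 10^(L/10) = 6.126e+07 → L_total = 10·log₁₀(6.126e+07) = 77.87 dB.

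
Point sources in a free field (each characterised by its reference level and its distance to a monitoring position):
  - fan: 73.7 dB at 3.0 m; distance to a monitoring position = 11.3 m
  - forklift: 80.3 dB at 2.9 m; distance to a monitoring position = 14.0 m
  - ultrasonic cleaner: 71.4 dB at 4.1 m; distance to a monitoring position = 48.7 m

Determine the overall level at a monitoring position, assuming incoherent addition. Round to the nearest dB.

68 dB

Apply inverse-square spreading to bring every level to the receiver, then sum 10^(L/10).
fan: 73.7 − 20·log₁₀(11.3/3.0) = 73.7 − 11.52 = 62.18 dB.
forklift: 80.3 − 20·log₁₀(14.0/2.9) = 80.3 − 13.67 = 66.63 dB.
ultrasonic cleaner: 71.4 − 20·log₁₀(48.7/4.1) = 71.4 − 21.49 = 49.91 dB.
Σ 10^(L/10) = 6.348e+06 → L_total = 10·log₁₀(6.348e+06) = 68.03 dB.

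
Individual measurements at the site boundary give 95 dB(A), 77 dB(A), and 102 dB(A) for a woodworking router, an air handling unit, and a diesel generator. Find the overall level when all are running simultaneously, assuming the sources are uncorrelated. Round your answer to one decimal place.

102.8 dB(A)

Incoherent sources combine by intensity addition: L_total = 10·log₁₀(Σ 10^(L_i/10)).
Σ 10^(L/10) = 10^(95/10) + 10^(77/10) + 10^(102/10) = 1.906e+10.
L_total = 10·log₁₀(1.906e+10) = 102.80 dB(A).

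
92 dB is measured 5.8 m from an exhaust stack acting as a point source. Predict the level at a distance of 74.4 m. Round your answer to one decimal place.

Spherical spreading from a point source gives a 20·log₁₀(r₂/r₁) drop.
L₂ = 92 − 20·log₁₀(74.4/5.8) = 92 − 22.163 = 69.84 dB.

69.8 dB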